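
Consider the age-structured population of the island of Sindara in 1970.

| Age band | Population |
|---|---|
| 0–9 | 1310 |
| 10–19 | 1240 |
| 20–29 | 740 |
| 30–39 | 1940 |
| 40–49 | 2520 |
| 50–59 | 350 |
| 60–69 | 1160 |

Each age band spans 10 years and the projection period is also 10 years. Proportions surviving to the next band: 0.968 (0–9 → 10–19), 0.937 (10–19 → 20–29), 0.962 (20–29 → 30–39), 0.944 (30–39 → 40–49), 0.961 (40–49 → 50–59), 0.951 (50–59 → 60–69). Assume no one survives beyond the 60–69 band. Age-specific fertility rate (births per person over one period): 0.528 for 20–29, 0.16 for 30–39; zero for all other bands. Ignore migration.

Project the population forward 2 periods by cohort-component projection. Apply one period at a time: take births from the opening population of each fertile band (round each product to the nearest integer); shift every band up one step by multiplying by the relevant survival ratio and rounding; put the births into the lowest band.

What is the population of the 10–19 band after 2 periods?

Numbering the groups 1..7 from youngest to oldest:
[period 1]
Births: 740 * 0.528 = 391, 1940 * 0.16 = 310 → 701
Group 2: 1310 * 0.968 = 1268
Group 3: 1240 * 0.937 = 1162
Group 4: 740 * 0.962 = 712
Group 5: 1940 * 0.944 = 1831
Group 6: 2520 * 0.961 = 2422
Group 7: 350 * 0.951 = 333
→ [701, 1268, 1162, 712, 1831, 2422, 333]
[period 2]
Births: 1162 * 0.528 = 614, 712 * 0.16 = 114 → 728
Group 2: 701 * 0.968 = 679
Group 3: 1268 * 0.937 = 1188
Group 4: 1162 * 0.962 = 1118
Group 5: 712 * 0.944 = 672
Group 6: 1831 * 0.961 = 1760
Group 7: 2422 * 0.951 = 2303
→ [728, 679, 1188, 1118, 672, 1760, 2303]

679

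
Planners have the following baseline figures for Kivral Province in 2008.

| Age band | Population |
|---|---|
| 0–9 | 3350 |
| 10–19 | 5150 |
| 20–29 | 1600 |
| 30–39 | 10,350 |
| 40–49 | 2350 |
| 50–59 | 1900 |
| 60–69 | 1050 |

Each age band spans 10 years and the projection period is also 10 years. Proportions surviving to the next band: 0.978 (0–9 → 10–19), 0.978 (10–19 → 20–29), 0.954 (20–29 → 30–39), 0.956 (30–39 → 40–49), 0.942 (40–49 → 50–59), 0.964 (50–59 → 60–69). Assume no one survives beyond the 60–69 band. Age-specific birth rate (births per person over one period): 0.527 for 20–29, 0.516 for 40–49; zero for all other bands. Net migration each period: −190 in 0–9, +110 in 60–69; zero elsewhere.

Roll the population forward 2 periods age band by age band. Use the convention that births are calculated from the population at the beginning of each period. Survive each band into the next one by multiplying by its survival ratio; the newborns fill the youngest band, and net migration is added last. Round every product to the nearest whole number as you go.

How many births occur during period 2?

7760

Period 1.
Births: 1600 × 0.527 = 843 ; 2350 × 0.516 = 1213 — total 2056
10–19: 3350 × 0.978 = 3276
20–29: 5150 × 0.978 = 5037
30–39: 1600 × 0.954 = 1526
40–49: 10350 × 0.956 = 9895
50–59: 2350 × 0.942 = 2214
60–69: 1900 × 0.964 = 1832
Net migration: 0–9 − 190 → 1866; 60–69 + 110 → 1942
→ [1866, 3276, 5037, 1526, 9895, 2214, 1942]
Period 2.
Births: 5037 × 0.527 = 2654 ; 9895 × 0.516 = 5106 — total 7760
10–19: 1866 × 0.978 = 1825
20–29: 3276 × 0.978 = 3204
30–39: 5037 × 0.954 = 4805
40–49: 1526 × 0.956 = 1459
50–59: 9895 × 0.942 = 9321
60–69: 2214 × 0.964 = 2134
Net migration: 0–9 − 190 → 7570; 60–69 + 110 → 2244
→ [7570, 1825, 3204, 4805, 1459, 9321, 2244]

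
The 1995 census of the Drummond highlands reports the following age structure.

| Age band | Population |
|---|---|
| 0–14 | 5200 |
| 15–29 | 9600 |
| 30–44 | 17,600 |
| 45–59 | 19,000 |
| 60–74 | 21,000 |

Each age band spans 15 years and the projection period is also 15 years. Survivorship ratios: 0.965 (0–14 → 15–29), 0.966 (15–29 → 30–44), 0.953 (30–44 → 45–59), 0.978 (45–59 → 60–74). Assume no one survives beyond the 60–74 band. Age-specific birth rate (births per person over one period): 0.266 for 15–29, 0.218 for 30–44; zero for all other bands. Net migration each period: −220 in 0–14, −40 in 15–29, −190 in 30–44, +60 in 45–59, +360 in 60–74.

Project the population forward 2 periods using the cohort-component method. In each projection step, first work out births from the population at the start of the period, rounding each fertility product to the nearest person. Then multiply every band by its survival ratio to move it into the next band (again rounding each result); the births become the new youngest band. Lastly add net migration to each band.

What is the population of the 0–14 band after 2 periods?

3084

Let group 1 be 0–14 through group 5 = 60–74.
[period 1]
Births: 9600 × 0.266 = 2554, 17600 × 0.218 = 3837 ⇒ total 6391
Group 2: 5200 × 0.965 = 5018
Group 3: 9600 × 0.966 = 9274
Group 4: 17600 × 0.953 = 16773
Group 5: 19000 × 0.978 = 18582
Net migration: Group 1 − 220 → 6171; Group 2 − 40 → 4978; Group 3 − 190 → 9084; Group 4 + 60 → 16833; Group 5 + 360 → 18942
→ [6171, 4978, 9084, 16833, 18942]
[period 2]
Births: 4978 × 0.266 = 1324, 9084 × 0.218 = 1980 ⇒ total 3304
Group 2: 6171 × 0.965 = 5955
Group 3: 4978 × 0.966 = 4809
Group 4: 9084 × 0.953 = 8657
Group 5: 16833 × 0.978 = 16463
Net migration: Group 1 − 220 → 3084; Group 2 − 40 → 5915; Group 3 − 190 → 4619; Group 4 + 60 → 8717; Group 5 + 360 → 16823
→ [3084, 5915, 4619, 8717, 16823]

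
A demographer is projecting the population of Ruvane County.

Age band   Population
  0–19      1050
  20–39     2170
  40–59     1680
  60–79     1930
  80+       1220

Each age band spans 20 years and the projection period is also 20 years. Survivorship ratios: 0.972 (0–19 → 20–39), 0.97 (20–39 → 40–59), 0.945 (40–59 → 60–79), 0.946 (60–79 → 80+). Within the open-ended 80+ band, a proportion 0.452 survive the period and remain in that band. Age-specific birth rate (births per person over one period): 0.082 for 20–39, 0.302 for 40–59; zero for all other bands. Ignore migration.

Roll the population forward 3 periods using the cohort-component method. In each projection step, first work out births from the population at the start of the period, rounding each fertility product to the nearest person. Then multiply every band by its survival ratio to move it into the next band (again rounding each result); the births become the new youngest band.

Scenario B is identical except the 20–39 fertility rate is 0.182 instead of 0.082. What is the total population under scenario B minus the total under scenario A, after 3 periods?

(Bands numbered youngest = 1 to oldest = 5.)
After projecting period 1:
Births: 2170 × 0.082 = 178 ; 1680 × 0.302 = 507 → total 685
Band 2: 1050 × 0.972 = 1021
Band 3: 2170 × 0.97 = 2105
Band 4: 1680 × 0.945 = 1588
Band 5: 1930 × 0.946 + 1220 × 0.452 = 1826 + 551 = 2377
End of period: [685, 1021, 2105, 1588, 2377]
After projecting period 2:
Births: 1021 × 0.082 = 84 ; 2105 × 0.302 = 636 → total 720
Band 2: 685 × 0.972 = 666
Band 3: 1021 × 0.97 = 990
Band 4: 2105 × 0.945 = 1989
Band 5: 1588 × 0.946 + 2377 × 0.452 = 1502 + 1074 = 2576
End of period: [720, 666, 990, 1989, 2576]
After projecting period 3:
Births: 666 × 0.082 = 55 ; 990 × 0.302 = 299 → total 354
Band 2: 720 × 0.972 = 700
Band 3: 666 × 0.97 = 646
Band 4: 990 × 0.945 = 936
Band 5: 1989 × 0.946 + 2576 × 0.452 = 1882 + 1164 = 3046
End of period: [354, 700, 646, 936, 3046]
Scenario A total after 3 periods: 5682
Scenario B projection —
After projecting period 1:
Births: 2170 × 0.182 = 395 ; 1680 × 0.302 = 507 → total 902
Band 2: 1050 × 0.972 = 1021
Band 3: 2170 × 0.97 = 2105
Band 4: 1680 × 0.945 = 1588
Band 5: 1930 × 0.946 + 1220 × 0.452 = 1826 + 551 = 2377
End of period: [902, 1021, 2105, 1588, 2377]
After projecting period 2:
Births: 1021 × 0.182 = 186 ; 2105 × 0.302 = 636 → total 822
Band 2: 902 × 0.972 = 877
Band 3: 1021 × 0.97 = 990
Band 4: 2105 × 0.945 = 1989
Band 5: 1588 × 0.946 + 2377 × 0.452 = 1502 + 1074 = 2576
End of period: [822, 877, 990, 1989, 2576]
After projecting period 3:
Births: 877 × 0.182 = 160 ; 990 × 0.302 = 299 → total 459
Band 2: 822 × 0.972 = 799
Band 3: 877 × 0.97 = 851
Band 4: 990 × 0.945 = 936
Band 5: 1989 × 0.946 + 2576 × 0.452 = 1882 + 1164 = 3046
End of period: [459, 799, 851, 936, 3046]
Scenario B total after 3 periods: 6091
Difference B − A = 6091 − 5682 = 409

409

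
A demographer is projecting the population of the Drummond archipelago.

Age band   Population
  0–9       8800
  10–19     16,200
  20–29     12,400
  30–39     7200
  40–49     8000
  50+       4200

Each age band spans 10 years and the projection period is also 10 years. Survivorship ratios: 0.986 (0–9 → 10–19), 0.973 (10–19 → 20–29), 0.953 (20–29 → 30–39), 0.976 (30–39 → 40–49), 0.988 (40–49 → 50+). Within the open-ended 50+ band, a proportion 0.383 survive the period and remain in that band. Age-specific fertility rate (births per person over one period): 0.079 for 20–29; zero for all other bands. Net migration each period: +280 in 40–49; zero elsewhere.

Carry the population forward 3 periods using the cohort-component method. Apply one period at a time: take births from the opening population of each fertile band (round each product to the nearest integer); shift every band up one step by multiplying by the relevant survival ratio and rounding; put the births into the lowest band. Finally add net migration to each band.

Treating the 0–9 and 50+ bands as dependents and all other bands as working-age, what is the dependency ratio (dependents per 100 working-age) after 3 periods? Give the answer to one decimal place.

Period 1:
Births: 12400 * 0.079 = 980
10–19: 8800 * 0.986 = 8677
20–29: 16200 * 0.973 = 15763
30–39: 12400 * 0.953 = 11817
40–49: 7200 * 0.976 = 7027
50+: 8000 * 0.988 + 4200 * 0.383 = 7904 + 1609 = 9513
Net migration: 40–49 + 280 → 7307
Giving 980 / 8677 / 15763 / 11817 / 7307 / 9513.
Period 2:
Births: 15763 * 0.079 = 1245
10–19: 980 * 0.986 = 966
20–29: 8677 * 0.973 = 8443
30–39: 15763 * 0.953 = 15022
40–49: 11817 * 0.976 = 11533
50+: 7307 * 0.988 + 9513 * 0.383 = 7219 + 3643 = 10862
Net migration: 40–49 + 280 → 11813
Giving 1245 / 966 / 8443 / 15022 / 11813 / 10862.
Period 3:
Births: 8443 * 0.079 = 667
10–19: 1245 * 0.986 = 1228
20–29: 966 * 0.973 = 940
30–39: 8443 * 0.953 = 8046
40–49: 15022 * 0.976 = 14661
50+: 11813 * 0.988 + 10862 * 0.383 = 11671 + 4160 = 15831
Net migration: 40–49 + 280 → 14941
Giving 667 / 1228 / 940 / 8046 / 14941 / 15831.
Dependents (band 0–9 + band 50+) = 667 + 15831 = 16498; working-age = 25155; ratio = 16498/25155 × 100 = 65.6

65.6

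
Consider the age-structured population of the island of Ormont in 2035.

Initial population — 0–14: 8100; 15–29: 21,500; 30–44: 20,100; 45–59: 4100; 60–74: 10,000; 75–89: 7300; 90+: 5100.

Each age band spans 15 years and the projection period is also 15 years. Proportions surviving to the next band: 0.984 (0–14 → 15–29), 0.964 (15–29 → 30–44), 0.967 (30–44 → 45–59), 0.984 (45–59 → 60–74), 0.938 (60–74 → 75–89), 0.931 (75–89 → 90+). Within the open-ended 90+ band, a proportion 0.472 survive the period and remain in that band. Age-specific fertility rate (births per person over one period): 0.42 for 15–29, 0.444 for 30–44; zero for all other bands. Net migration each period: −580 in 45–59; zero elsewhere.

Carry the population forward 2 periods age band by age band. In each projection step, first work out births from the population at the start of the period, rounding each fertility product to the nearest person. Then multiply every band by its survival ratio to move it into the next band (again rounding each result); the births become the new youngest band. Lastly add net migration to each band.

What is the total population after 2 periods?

— Period 1 —
Births: 21500 × 0.42 = 9030  |  20100 × 0.444 = 8924 → total 17954
15–29: 8100 × 0.984 = 7970
30–44: 21500 × 0.964 = 20726
45–59: 20100 × 0.967 = 19437
60–74: 4100 × 0.984 = 4034
75–89: 10000 × 0.938 = 9380
90+: 7300 × 0.931 + 5100 × 0.472 = 6796 + 2407 = 9203
Net migration: 45–59 − 580 → 18857
Giving 17954 / 7970 / 20726 / 18857 / 4034 / 9380 / 9203.
— Period 2 —
Births: 7970 × 0.42 = 3347  |  20726 × 0.444 = 9202 → total 12549
15–29: 17954 × 0.984 = 17667
30–44: 7970 × 0.964 = 7683
45–59: 20726 × 0.967 = 20042
60–74: 18857 × 0.984 = 18555
75–89: 4034 × 0.938 = 3784
90+: 9380 × 0.931 + 9203 × 0.472 = 8733 + 4344 = 13077
Net migration: 45–59 − 580 → 19462
Giving 12549 / 17667 / 7683 / 19462 / 18555 / 3784 / 13077.
Total after period 2: 12549 + 17667 + 7683 + 19462 + 18555 + 3784 + 13077 = 92777

92777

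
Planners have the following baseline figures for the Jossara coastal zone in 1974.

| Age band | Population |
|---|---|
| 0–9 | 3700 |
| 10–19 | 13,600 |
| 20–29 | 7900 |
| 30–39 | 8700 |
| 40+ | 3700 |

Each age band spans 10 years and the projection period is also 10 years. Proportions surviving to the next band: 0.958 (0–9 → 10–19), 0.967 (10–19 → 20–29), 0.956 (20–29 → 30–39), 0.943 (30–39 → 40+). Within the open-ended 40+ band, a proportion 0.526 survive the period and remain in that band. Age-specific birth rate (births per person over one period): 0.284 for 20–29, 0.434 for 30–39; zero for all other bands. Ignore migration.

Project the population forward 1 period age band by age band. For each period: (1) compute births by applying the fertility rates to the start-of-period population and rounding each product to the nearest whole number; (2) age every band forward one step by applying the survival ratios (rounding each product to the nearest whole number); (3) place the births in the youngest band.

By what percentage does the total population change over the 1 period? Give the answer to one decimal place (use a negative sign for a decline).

[period 1]
Births: 7900 × 0.284 = 2244 ; 8700 × 0.434 = 3776 → 6020
10–19: 3700 × 0.958 = 3545
20–29: 13600 × 0.967 = 13151
30–39: 7900 × 0.956 = 7552
40+: 8700 × 0.943 + 3700 × 0.526 = 8204 + 1946 = 10150
Giving 6020 / 3545 / 13151 / 7552 / 10150.
Total: 37600 → 40418; change = 2818; percentage change = 7.5%

7.5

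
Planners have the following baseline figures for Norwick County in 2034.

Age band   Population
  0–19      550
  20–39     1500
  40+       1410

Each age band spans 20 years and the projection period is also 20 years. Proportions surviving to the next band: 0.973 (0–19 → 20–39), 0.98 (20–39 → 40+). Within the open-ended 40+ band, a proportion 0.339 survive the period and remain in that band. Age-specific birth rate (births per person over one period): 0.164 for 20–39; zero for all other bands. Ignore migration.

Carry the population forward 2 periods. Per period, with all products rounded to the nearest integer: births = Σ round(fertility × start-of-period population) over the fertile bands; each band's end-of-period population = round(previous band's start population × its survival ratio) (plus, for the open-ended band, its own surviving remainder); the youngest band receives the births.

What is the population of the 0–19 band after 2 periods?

88

(Bands numbered youngest = 1 to oldest = 3.)
Period 1.
Births: 1500 × 0.164 = 246
Band 2: 550 × 0.973 = 535
Band 3: 1500 × 0.98 + 1410 × 0.339 = 1470 + 478 = 1948
End of period: [246, 535, 1948]
Period 2.
Births: 535 × 0.164 = 88
Band 2: 246 × 0.973 = 239
Band 3: 535 × 0.98 + 1948 × 0.339 = 524 + 660 = 1184
End of period: [88, 239, 1184]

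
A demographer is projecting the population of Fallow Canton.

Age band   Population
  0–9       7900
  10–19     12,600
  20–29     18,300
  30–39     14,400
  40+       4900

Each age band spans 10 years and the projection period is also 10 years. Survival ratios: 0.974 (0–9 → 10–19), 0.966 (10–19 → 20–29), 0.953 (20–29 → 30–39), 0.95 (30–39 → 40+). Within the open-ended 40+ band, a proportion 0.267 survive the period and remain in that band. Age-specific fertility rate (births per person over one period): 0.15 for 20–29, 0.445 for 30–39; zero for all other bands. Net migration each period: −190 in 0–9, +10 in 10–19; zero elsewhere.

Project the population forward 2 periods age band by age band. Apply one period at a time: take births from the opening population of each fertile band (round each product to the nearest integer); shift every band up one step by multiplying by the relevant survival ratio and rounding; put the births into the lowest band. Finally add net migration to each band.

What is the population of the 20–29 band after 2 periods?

7443

(Bands numbered youngest = 1 to oldest = 5.)
Period 1:
Births: 18300 × 0.15 = 2745, 14400 × 0.445 = 6408 — total 9153
Band 2: 7900 × 0.974 = 7695
Band 3: 12600 × 0.966 = 12172
Band 4: 18300 × 0.953 = 17440
Band 5: 14400 × 0.95 + 4900 × 0.267 = 13680 + 1308 = 14988
Net migration: Band 1 − 190 → 8963; Band 2 + 10 → 7705
Giving 8963 / 7705 / 12172 / 17440 / 14988.
Period 2:
Births: 12172 × 0.15 = 1826, 17440 × 0.445 = 7761 — total 9587
Band 2: 8963 × 0.974 = 8730
Band 3: 7705 × 0.966 = 7443
Band 4: 12172 × 0.953 = 11600
Band 5: 17440 × 0.95 + 14988 × 0.267 = 16568 + 4002 = 20570
Net migration: Band 1 − 190 → 9397; Band 2 + 10 → 8740
Giving 9397 / 8740 / 7443 / 11600 / 20570.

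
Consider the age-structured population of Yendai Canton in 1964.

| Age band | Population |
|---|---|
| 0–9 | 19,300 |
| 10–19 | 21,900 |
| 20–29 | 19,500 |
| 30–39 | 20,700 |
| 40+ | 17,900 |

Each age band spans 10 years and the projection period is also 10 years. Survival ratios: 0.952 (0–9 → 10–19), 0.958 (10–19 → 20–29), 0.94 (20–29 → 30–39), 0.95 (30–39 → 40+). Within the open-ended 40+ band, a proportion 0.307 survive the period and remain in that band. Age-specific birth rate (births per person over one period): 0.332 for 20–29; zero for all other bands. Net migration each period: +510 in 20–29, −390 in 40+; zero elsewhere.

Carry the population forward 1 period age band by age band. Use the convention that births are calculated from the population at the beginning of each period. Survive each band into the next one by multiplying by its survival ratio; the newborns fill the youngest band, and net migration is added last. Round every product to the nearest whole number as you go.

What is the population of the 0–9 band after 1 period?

(Groups numbered youngest = 1 to oldest = 5.)
[period 1]
Births: 19500 * 0.332 = 6474
Group 2: 19300 * 0.952 = 18374
Group 3: 21900 * 0.958 = 20980
Group 4: 19500 * 0.94 = 18330
Group 5: 20700 * 0.95 + 17900 * 0.307 = 19665 + 5495 = 25160
Net migration: Group 3 + 510 → 21490; Group 5 − 390 → 24770
Population now: 0–9=6474, 10–19=18374, 20–29=21490, 30–39=18330, 40+=24770

6474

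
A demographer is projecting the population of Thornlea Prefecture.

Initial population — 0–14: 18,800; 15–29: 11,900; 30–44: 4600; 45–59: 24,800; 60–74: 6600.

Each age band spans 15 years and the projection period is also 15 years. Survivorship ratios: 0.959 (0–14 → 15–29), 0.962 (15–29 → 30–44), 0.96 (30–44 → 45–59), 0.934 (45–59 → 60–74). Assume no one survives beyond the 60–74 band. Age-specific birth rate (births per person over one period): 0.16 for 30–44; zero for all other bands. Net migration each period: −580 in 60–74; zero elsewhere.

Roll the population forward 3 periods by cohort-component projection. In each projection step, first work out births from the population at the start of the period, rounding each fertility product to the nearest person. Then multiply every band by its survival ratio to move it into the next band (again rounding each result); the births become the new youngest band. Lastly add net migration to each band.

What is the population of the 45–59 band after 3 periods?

Let band 1 be 0–14 through band 5 = 60–74.
Period 1.
Births: 4600 * 0.16 = 736
Band 2: 18800 * 0.959 = 18029
Band 3: 11900 * 0.962 = 11448
Band 4: 4600 * 0.96 = 4416
Band 5: 24800 * 0.934 = 23163
Net migration: Band 5 − 580 → 22583
→ [736, 18029, 11448, 4416, 22583]
Period 2.
Births: 11448 * 0.16 = 1832
Band 2: 736 * 0.959 = 706
Band 3: 18029 * 0.962 = 17344
Band 4: 11448 * 0.96 = 10990
Band 5: 4416 * 0.934 = 4125
Net migration: Band 5 − 580 → 3545
→ [1832, 706, 17344, 10990, 3545]
Period 3.
Births: 17344 * 0.16 = 2775
Band 2: 1832 * 0.959 = 1757
Band 3: 706 * 0.962 = 679
Band 4: 17344 * 0.96 = 16650
Band 5: 10990 * 0.934 = 10265
Net migration: Band 5 − 580 → 9685
→ [2775, 1757, 679, 16650, 9685]

16650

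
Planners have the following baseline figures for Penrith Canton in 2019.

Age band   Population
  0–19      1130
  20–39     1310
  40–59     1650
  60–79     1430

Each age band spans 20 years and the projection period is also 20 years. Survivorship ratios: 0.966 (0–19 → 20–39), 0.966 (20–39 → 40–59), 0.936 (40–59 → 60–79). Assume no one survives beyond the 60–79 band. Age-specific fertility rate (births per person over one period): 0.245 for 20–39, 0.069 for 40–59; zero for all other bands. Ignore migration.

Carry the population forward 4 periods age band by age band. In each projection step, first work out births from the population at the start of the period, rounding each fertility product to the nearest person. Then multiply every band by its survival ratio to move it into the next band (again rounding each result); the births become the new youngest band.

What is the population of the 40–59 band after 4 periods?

331

(Bands numbered youngest = 1 to oldest = 4.)
— Period 1 —
Births: 1310 × 0.245 = 321  |  1650 × 0.069 = 114 → 435
Band 2: 1130 × 0.966 = 1092
Band 3: 1310 × 0.966 = 1265
Band 4: 1650 × 0.936 = 1544
Giving 435 / 1092 / 1265 / 1544.
— Period 2 —
Births: 1092 × 0.245 = 268  |  1265 × 0.069 = 87 → 355
Band 2: 435 × 0.966 = 420
Band 3: 1092 × 0.966 = 1055
Band 4: 1265 × 0.936 = 1184
Giving 355 / 420 / 1055 / 1184.
— Period 3 —
Births: 420 × 0.245 = 103  |  1055 × 0.069 = 73 → 176
Band 2: 355 × 0.966 = 343
Band 3: 420 × 0.966 = 406
Band 4: 1055 × 0.936 = 987
Giving 176 / 343 / 406 / 987.
— Period 4 —
Births: 343 × 0.245 = 84  |  406 × 0.069 = 28 → 112
Band 2: 176 × 0.966 = 170
Band 3: 343 × 0.966 = 331
Band 4: 406 × 0.936 = 380
Giving 112 / 170 / 331 / 380.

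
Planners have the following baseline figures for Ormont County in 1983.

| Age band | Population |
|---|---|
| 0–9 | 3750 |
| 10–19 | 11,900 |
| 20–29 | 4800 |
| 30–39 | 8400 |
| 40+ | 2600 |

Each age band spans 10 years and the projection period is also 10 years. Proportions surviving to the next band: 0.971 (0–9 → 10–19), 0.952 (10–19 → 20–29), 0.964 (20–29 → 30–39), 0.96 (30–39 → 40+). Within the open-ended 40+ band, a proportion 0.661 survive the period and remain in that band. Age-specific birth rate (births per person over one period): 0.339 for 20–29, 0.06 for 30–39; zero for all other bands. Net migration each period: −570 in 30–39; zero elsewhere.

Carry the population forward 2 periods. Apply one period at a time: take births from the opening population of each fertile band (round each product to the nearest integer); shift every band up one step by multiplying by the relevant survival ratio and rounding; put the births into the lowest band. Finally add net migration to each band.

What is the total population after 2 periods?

Period 1:
Births: 4800 × 0.339 = 1627, 8400 × 0.06 = 504 ⇒ total 2131
10–19: 3750 × 0.971 = 3641
20–29: 11900 × 0.952 = 11329
30–39: 4800 × 0.964 = 4627
40+: 8400 × 0.96 + 2600 × 0.661 = 8064 + 1719 = 9783
Net migration: 30–39 − 570 → 4057
Population now: 0–9=2131, 10–19=3641, 20–29=11329, 30–39=4057, 40+=9783
Period 2:
Births: 11329 × 0.339 = 3841, 4057 × 0.06 = 243 ⇒ total 4084
10–19: 2131 × 0.971 = 2069
20–29: 3641 × 0.952 = 3466
30–39: 11329 × 0.964 = 10921
40+: 4057 × 0.96 + 9783 × 0.661 = 3895 + 6467 = 10362
Net migration: 30–39 − 570 → 10351
Population now: 0–9=4084, 10–19=2069, 20–29=3466, 30–39=10351, 40+=10362
Total after period 2: 4084 + 2069 + 3466 + 10351 + 10362 = 30332

30332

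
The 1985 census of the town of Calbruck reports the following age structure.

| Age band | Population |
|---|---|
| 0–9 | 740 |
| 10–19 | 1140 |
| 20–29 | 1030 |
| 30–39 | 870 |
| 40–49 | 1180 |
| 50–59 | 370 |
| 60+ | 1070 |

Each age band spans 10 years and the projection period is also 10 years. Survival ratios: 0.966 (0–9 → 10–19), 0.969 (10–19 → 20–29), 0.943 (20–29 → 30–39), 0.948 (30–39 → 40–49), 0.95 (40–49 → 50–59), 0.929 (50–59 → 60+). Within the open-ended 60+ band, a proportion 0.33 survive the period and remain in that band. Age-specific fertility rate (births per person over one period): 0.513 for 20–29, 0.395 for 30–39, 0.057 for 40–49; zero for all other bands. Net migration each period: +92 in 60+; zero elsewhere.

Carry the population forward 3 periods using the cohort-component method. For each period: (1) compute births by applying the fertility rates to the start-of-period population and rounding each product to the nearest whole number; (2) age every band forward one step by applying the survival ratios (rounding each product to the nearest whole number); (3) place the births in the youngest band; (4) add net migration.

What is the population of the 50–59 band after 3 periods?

875

(Groups numbered youngest = 1 to oldest = 7.)
Period 1.
Births: 1030 × 0.513 = 528  |  870 × 0.395 = 344  |  1180 × 0.057 = 67 ⇒ total 939
Group 2: 740 × 0.966 = 715
Group 3: 1140 × 0.969 = 1105
Group 4: 1030 × 0.943 = 971
Group 5: 870 × 0.948 = 825
Group 6: 1180 × 0.95 = 1121
Group 7: 370 × 0.929 + 1070 × 0.33 = 344 + 353 = 697
Net migration: Group 7 + 92 → 789
End of period: [939, 715, 1105, 971, 825, 1121, 789]
Period 2.
Births: 1105 × 0.513 = 567  |  971 × 0.395 = 384  |  825 × 0.057 = 47 ⇒ total 998
Group 2: 939 × 0.966 = 907
Group 3: 715 × 0.969 = 693
Group 4: 1105 × 0.943 = 1042
Group 5: 971 × 0.948 = 921
Group 6: 825 × 0.95 = 784
Group 7: 1121 × 0.929 + 789 × 0.33 = 1041 + 260 = 1301
Net migration: Group 7 + 92 → 1393
End of period: [998, 907, 693, 1042, 921, 784, 1393]
Period 3.
Births: 693 × 0.513 = 356  |  1042 × 0.395 = 412  |  921 × 0.057 = 52 ⇒ total 820
Group 2: 998 × 0.966 = 964
Group 3: 907 × 0.969 = 879
Group 4: 693 × 0.943 = 653
Group 5: 1042 × 0.948 = 988
Group 6: 921 × 0.95 = 875
Group 7: 784 × 0.929 + 1393 × 0.33 = 728 + 460 = 1188
Net migration: Group 7 + 92 → 1280
End of period: [820, 964, 879, 653, 988, 875, 1280]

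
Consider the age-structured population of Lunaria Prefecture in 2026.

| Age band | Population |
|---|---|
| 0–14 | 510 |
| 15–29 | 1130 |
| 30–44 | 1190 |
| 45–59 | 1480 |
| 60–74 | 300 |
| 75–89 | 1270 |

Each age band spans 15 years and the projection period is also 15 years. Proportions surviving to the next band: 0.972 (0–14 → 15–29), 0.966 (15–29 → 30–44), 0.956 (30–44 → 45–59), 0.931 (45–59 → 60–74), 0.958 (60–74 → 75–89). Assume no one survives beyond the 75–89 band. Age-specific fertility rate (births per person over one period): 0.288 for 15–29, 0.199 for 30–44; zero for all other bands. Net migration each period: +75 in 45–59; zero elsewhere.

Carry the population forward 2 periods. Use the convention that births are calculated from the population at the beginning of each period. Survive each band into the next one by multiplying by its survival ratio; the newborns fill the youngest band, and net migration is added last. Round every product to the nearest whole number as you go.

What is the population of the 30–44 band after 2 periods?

(Groups numbered youngest = 1 to oldest = 6.)
[period 1]
Births: 1130 × 0.288 = 325, 1190 × 0.199 = 237 ⇒ total 562
Group 2: 510 × 0.972 = 496
Group 3: 1130 × 0.966 = 1092
Group 4: 1190 × 0.956 = 1138
Group 5: 1480 × 0.931 = 1378
Group 6: 300 × 0.958 = 287
Net migration: Group 4 + 75 → 1213
End of period: [562, 496, 1092, 1213, 1378, 287]
[period 2]
Births: 496 × 0.288 = 143, 1092 × 0.199 = 217 ⇒ total 360
Group 2: 562 × 0.972 = 546
Group 3: 496 × 0.966 = 479
Group 4: 1092 × 0.956 = 1044
Group 5: 1213 × 0.931 = 1129
Group 6: 1378 × 0.958 = 1320
Net migration: Group 4 + 75 → 1119
End of period: [360, 546, 479, 1119, 1129, 1320]

479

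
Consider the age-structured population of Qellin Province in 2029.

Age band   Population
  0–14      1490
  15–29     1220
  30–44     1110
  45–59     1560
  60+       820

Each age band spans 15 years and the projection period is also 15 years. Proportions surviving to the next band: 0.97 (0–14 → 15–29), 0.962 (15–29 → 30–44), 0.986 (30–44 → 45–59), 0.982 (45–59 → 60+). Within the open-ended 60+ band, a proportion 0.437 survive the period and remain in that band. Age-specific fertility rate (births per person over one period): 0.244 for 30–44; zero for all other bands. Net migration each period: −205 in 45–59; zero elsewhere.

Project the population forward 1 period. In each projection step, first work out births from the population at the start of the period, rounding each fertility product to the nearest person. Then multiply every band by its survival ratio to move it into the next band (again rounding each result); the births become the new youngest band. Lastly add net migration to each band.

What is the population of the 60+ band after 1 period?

1890

[period 1]
Births: 1110 × 0.244 = 271
15–29: 1490 × 0.97 = 1445
30–44: 1220 × 0.962 = 1174
45–59: 1110 × 0.986 = 1094
60+: 1560 × 0.982 + 820 × 0.437 = 1532 + 358 = 1890
Net migration: 45–59 − 205 → 889
End of period: [271, 1445, 1174, 889, 1890]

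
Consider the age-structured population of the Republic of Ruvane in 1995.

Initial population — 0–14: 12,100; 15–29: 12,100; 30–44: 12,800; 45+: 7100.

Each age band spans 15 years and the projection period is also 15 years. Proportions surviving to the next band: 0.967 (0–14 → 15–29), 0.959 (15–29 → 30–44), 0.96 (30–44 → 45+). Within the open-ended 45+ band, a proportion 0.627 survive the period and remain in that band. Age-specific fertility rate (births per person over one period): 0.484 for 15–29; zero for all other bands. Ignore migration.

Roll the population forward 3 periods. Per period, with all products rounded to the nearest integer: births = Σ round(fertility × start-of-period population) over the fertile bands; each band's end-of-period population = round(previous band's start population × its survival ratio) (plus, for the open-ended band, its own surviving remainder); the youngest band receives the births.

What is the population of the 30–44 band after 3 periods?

After projecting period 1:
Births: 12100 × 0.484 = 5856
15–29: 12100 × 0.967 = 11701
30–44: 12100 × 0.959 = 11604
45+: 12800 × 0.96 + 7100 × 0.627 = 12288 + 4452 = 16740
Giving 5856 / 11701 / 11604 / 16740.
After projecting period 2:
Births: 11701 × 0.484 = 5663
15–29: 5856 × 0.967 = 5663
30–44: 11701 × 0.959 = 11221
45+: 11604 × 0.96 + 16740 × 0.627 = 11140 + 10496 = 21636
Giving 5663 / 5663 / 11221 / 21636.
After projecting period 3:
Births: 5663 × 0.484 = 2741
15–29: 5663 × 0.967 = 5476
30–44: 5663 × 0.959 = 5431
45+: 11221 × 0.96 + 21636 × 0.627 = 10772 + 13566 = 24338
Giving 2741 / 5476 / 5431 / 24338.

5431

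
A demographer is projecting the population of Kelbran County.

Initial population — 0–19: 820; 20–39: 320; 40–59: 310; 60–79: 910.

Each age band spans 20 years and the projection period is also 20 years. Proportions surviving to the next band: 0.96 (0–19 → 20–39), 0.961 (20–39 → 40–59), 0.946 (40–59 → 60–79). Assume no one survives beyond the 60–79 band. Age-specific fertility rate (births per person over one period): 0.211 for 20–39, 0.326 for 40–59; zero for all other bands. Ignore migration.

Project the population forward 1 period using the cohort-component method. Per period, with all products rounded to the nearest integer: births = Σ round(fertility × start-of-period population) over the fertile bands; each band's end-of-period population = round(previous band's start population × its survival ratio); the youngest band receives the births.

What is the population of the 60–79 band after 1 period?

Period 1:
Births: 320 × 0.211 = 68, 310 × 0.326 = 101 ⇒ total 169
20–39: 820 × 0.96 = 787
40–59: 320 × 0.961 = 308
60–79: 310 × 0.946 = 293
End of period: [169, 787, 308, 293]

293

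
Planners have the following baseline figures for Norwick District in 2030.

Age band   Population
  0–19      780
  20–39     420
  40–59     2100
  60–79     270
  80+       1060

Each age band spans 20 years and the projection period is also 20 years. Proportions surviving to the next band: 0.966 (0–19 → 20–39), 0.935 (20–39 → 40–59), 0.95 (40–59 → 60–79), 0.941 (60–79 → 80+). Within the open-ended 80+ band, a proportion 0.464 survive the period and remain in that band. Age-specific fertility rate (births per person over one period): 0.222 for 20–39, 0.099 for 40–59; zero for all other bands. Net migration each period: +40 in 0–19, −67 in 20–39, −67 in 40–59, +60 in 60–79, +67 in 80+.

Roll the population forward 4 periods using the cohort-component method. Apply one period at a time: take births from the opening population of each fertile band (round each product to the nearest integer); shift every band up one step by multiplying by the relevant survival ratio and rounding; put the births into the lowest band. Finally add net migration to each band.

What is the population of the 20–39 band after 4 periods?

[period 1]
Births: 420 * 0.222 = 93, 2100 * 0.099 = 208 → 301
20–39: 780 * 0.966 = 753
40–59: 420 * 0.935 = 393
60–79: 2100 * 0.95 = 1995
80+: 270 * 0.941 + 1060 * 0.464 = 254 + 492 = 746
Net migration: 0–19 + 40 → 341; 20–39 − 67 → 686; 40–59 − 67 → 326; 60–79 + 60 → 2055; 80+ + 67 → 813
→ [341, 686, 326, 2055, 813]
[period 2]
Births: 686 * 0.222 = 152, 326 * 0.099 = 32 → 184
20–39: 341 * 0.966 = 329
40–59: 686 * 0.935 = 641
60–79: 326 * 0.95 = 310
80+: 2055 * 0.941 + 813 * 0.464 = 1934 + 377 = 2311
Net migration: 0–19 + 40 → 224; 20–39 − 67 → 262; 40–59 − 67 → 574; 60–79 + 60 → 370; 80+ + 67 → 2378
→ [224, 262, 574, 370, 2378]
[period 3]
Births: 262 * 0.222 = 58, 574 * 0.099 = 57 → 115
20–39: 224 * 0.966 = 216
40–59: 262 * 0.935 = 245
60–79: 574 * 0.95 = 545
80+: 370 * 0.941 + 2378 * 0.464 = 348 + 1103 = 1451
Net migration: 0–19 + 40 → 155; 20–39 − 67 → 149; 40–59 − 67 → 178; 60–79 + 60 → 605; 80+ + 67 → 1518
→ [155, 149, 178, 605, 1518]
[period 4]
Births: 149 * 0.222 = 33, 178 * 0.099 = 18 → 51
20–39: 155 * 0.966 = 150
40–59: 149 * 0.935 = 139
60–79: 178 * 0.95 = 169
80+: 605 * 0.941 + 1518 * 0.464 = 569 + 704 = 1273
Net migration: 0–19 + 40 → 91; 20–39 − 67 → 83; 40–59 − 67 → 72; 60–79 + 60 → 229; 80+ + 67 → 1340
→ [91, 83, 72, 229, 1340]

83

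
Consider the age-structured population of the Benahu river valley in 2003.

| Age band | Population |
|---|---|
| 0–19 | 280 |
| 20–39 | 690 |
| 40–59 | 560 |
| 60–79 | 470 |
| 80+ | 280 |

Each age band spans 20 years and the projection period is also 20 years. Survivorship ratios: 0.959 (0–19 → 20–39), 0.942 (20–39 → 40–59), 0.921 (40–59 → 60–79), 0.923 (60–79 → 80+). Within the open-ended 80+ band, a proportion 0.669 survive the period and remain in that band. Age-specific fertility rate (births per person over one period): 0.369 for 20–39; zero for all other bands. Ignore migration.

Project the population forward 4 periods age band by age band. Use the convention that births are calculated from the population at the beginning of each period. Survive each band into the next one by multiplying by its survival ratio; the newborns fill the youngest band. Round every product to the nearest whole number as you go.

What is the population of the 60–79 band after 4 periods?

Period 1.
Births: 690 × 0.369 = 255
20–39: 280 × 0.959 = 269
40–59: 690 × 0.942 = 650
60–79: 560 × 0.921 = 516
80+: 470 × 0.923 + 280 × 0.669 = 434 + 187 = 621
Giving 255 / 269 / 650 / 516 / 621.
Period 2.
Births: 269 × 0.369 = 99
20–39: 255 × 0.959 = 245
40–59: 269 × 0.942 = 253
60–79: 650 × 0.921 = 599
80+: 516 × 0.923 + 621 × 0.669 = 476 + 415 = 891
Giving 99 / 245 / 253 / 599 / 891.
Period 3.
Births: 245 × 0.369 = 90
20–39: 99 × 0.959 = 95
40–59: 245 × 0.942 = 231
60–79: 253 × 0.921 = 233
80+: 599 × 0.923 + 891 × 0.669 = 553 + 596 = 1149
Giving 90 / 95 / 231 / 233 / 1149.
Period 4.
Births: 95 × 0.369 = 35
20–39: 90 × 0.959 = 86
40–59: 95 × 0.942 = 89
60–79: 231 × 0.921 = 213
80+: 233 × 0.923 + 1149 × 0.669 = 215 + 769 = 984
Giving 35 / 86 / 89 / 213 / 984.

213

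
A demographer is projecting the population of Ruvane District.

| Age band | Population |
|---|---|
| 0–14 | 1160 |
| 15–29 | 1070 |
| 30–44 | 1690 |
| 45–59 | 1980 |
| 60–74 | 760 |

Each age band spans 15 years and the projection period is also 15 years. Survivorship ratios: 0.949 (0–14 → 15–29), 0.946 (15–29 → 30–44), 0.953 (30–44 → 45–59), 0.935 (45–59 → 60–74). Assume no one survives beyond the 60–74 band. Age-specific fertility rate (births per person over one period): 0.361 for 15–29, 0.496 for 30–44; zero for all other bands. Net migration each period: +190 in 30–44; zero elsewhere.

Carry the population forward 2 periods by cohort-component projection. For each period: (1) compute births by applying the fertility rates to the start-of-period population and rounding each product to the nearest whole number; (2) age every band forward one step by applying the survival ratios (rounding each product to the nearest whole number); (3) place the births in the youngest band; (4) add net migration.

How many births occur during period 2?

(Bands numbered youngest = 1 to oldest = 5.)
[period 1]
Births: 1070 × 0.361 = 386, 1690 × 0.496 = 838 → 1224
Band 2: 1160 × 0.949 = 1101
Band 3: 1070 × 0.946 = 1012
Band 4: 1690 × 0.953 = 1611
Band 5: 1980 × 0.935 = 1851
Net migration: Band 3 + 190 → 1202
Population now: 0–14=1224, 15–29=1101, 30–44=1202, 45–59=1611, 60–74=1851
[period 2]
Births: 1101 × 0.361 = 397, 1202 × 0.496 = 596 → 993
Band 2: 1224 × 0.949 = 1162
Band 3: 1101 × 0.946 = 1042
Band 4: 1202 × 0.953 = 1146
Band 5: 1611 × 0.935 = 1506
Net migration: Band 3 + 190 → 1232
Population now: 0–14=993, 15–29=1162, 30–44=1232, 45–59=1146, 60–74=1506

993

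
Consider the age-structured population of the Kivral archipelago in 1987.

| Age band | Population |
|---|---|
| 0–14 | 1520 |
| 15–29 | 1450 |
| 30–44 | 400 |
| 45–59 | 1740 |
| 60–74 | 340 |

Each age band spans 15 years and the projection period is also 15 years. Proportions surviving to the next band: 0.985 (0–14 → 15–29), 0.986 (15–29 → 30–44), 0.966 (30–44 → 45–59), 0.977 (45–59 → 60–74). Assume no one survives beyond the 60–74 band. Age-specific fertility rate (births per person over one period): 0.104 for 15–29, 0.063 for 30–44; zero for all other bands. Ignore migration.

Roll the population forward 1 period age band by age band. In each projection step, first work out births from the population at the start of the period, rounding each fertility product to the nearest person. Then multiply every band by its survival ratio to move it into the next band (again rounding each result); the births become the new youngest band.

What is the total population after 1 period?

5189

Let group 1 be 0–14 through group 5 = 60–74.
After projecting period 1:
Births: 1450 × 0.104 = 151, 400 × 0.063 = 25 — total 176
Group 2: 1520 × 0.985 = 1497
Group 3: 1450 × 0.986 = 1430
Group 4: 400 × 0.966 = 386
Group 5: 1740 × 0.977 = 1700
Giving 176 / 1497 / 1430 / 386 / 1700.
Total after period 1: 176 + 1497 + 1430 + 386 + 1700 = 5189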